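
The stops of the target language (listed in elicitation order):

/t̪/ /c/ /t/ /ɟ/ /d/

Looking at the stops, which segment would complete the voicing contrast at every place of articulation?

dental: voiceless /t̪/, voiced —.
alveolar: voiceless /t/, voiced /d/.
palatal: voiceless /c/, voiced /ɟ/.
The dental row has no voiced member, so the gap is the voiced dental stop /d̪/.

/d̪/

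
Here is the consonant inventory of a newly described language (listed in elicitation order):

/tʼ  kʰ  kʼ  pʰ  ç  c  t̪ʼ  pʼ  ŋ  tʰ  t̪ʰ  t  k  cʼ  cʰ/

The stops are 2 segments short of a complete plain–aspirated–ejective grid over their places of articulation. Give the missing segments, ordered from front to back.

/p/, /t̪/

bilabial: plain —, aspirated /pʰ/, ejective /pʼ/.
dental: plain —, aspirated /t̪ʰ/, ejective /t̪ʼ/.
alveolar: plain /t/, aspirated /tʰ/, ejective /tʼ/.
palatal: plain /c/, aspirated /cʰ/, ejective /cʼ/.
velar: plain /k/, aspirated /kʰ/, ejective /kʼ/.
Gaps, from front to back: bilabial lacks plain (/p/); dental lacks plain (/t̪/).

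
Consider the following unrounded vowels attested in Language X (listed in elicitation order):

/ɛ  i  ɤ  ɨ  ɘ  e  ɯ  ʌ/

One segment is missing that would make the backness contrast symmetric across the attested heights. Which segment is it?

/ɜ/

height            front     central   back    
high              i         ɨ         ɯ       
high-mid          e         ɘ         ɤ       
low-mid           ɛ         —         ʌ       
The low-mid row has no central member, so the gap is the low-mid central unrounded vowel /ɜ/.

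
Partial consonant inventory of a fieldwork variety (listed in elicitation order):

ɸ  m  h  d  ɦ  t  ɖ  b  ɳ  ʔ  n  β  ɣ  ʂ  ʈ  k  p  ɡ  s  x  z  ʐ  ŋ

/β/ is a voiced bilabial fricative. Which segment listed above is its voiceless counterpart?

/ɸ/

The voiceless counterpart is a voiceless bilabial fricative — in this inventory, /ɸ/.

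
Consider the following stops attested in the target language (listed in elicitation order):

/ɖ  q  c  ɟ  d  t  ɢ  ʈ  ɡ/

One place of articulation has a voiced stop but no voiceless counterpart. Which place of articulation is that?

alveolar: voiceless /t/, voiced /d/.
retroflex: voiceless /ʈ/, voiced /ɖ/.
palatal: voiceless /c/, voiced /ɟ/.
velar: voiceless —, voiced /ɡ/.
uvular: voiceless /q/, voiced /ɢ/.
Every place of articulation has a voiceless member except velar, where /k/ would be expected.

velar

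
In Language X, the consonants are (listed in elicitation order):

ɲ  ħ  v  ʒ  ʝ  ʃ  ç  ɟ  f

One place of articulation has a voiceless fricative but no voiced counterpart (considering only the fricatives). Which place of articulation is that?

pharyngeal

Voiceless: /f/ (labiodental), /ʃ/ (postalveolar), /ç/ (palatal), /ħ/ (pharyngeal).
Voiced: /v/ (labiodental), /ʒ/ (postalveolar), /ʝ/ (palatal).
Every place of articulation has a voiced member except pharyngeal, where /ʕ/ would be expected.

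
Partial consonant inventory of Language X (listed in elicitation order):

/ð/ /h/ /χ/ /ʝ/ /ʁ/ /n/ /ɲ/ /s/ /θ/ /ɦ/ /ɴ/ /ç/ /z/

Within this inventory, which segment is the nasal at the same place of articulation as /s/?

/s/ is a voiceless alveolar fricative.
The nasal at the same place is an alveolar nasal — in this inventory, /n/.

/n/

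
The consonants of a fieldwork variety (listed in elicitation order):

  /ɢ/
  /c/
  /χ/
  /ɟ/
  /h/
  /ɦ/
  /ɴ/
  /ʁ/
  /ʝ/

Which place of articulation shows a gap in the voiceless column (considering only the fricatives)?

Voiceless: /χ/ (uvular), /h/ (glottal).
Voiced: /ʝ/ (palatal), /ʁ/ (uvular), /ɦ/ (glottal).
Every place of articulation has a voiceless member except palatal, where /ç/ would be expected.

palatal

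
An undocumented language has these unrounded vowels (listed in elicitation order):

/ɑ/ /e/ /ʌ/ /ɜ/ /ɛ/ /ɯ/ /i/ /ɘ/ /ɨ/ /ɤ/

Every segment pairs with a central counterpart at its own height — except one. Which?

/ɑ/

High: /i/ ~ /ɨ/ ~ /ɯ/
High-mid: /e/ ~ /ɘ/ ~ /ɤ/
Low-mid: /ɛ/ ~ /ɜ/ ~ /ʌ/
Low: only /ɑ/ (back); no central partner.
So /ɑ/ is the unpaired segment.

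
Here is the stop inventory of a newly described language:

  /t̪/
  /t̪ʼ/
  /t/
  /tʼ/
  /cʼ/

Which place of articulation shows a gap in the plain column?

place of articulation  plain     ejective
dental            t̪        t̪ʼ     
alveolar          t         tʼ      
palatal           —         cʼ      
Every place of articulation has a plain member except palatal, where /c/ would be expected.

palatal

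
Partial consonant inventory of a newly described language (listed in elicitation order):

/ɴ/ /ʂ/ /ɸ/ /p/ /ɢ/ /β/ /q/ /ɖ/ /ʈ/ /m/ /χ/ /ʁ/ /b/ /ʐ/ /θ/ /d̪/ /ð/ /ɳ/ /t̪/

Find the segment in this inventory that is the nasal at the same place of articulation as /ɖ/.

/ɳ/

/ɖ/ is a voiced retroflex stop.
The nasal at the same place is a retroflex nasal — in this inventory, /ɳ/.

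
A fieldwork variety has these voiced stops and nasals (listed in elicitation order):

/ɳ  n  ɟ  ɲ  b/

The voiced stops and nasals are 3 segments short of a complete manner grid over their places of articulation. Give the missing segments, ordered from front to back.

/m/, /d/, /ɖ/

bilabial: oral stop /b/, nasal —.
alveolar: oral stop —, nasal /n/.
retroflex: oral stop —, nasal /ɳ/.
palatal: oral stop /ɟ/, nasal /ɲ/.
Gaps, from front to back: bilabial lacks nasal (/m/); alveolar lacks oral stop (/d/); retroflex lacks oral stop (/ɖ/).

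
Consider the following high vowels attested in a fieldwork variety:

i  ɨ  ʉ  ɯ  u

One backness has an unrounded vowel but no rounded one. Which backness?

front

front: unrounded /i/, rounded —.
central: unrounded /ɨ/, rounded /ʉ/.
back: unrounded /ɯ/, rounded /u/.
Every backness has a rounded member except front, where /y/ would be expected.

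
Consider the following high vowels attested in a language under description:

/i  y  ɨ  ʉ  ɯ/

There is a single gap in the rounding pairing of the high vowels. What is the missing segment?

/u/

Unrounded: /i/ (front), /ɨ/ (central), /ɯ/ (back).
Rounded: /y/ (front), /ʉ/ (central).
The back row has no rounded member, so the gap is the back rounded vowel /u/.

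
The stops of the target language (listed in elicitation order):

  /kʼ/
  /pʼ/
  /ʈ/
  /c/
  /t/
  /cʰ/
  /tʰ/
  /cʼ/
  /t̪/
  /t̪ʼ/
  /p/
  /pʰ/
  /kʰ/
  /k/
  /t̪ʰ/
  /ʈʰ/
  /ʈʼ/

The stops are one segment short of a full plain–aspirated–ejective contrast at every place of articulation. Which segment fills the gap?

/tʼ/

bilabial: plain /p/, aspirated /pʰ/, ejective /pʼ/.
dental: plain /t̪/, aspirated /t̪ʰ/, ejective /t̪ʼ/.
alveolar: plain /t/, aspirated /tʰ/, ejective —.
retroflex: plain /ʈ/, aspirated /ʈʰ/, ejective /ʈʼ/.
palatal: plain /c/, aspirated /cʰ/, ejective /cʼ/.
velar: plain /k/, aspirated /kʰ/, ejective /kʼ/.
The alveolar row has no ejective member, so the gap is the ejective alveolar stop /tʼ/.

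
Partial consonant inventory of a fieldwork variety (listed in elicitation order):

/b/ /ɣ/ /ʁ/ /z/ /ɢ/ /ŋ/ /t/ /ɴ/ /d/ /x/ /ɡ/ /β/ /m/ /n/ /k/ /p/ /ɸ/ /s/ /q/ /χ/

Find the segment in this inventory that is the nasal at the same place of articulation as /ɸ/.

/m/

/ɸ/ is a voiceless bilabial fricative.
The nasal at the same place is a bilabial nasal — in this inventory, /m/.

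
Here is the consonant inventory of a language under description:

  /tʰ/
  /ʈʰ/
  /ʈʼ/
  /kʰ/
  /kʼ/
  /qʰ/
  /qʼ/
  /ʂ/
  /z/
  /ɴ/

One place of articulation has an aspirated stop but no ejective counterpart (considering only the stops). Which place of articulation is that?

alveolar

Aspirated: /tʰ/ (alveolar), /ʈʰ/ (retroflex), /kʰ/ (velar), /qʰ/ (uvular).
Ejective: /ʈʼ/ (retroflex), /kʼ/ (velar), /qʼ/ (uvular).
Every place of articulation has an ejective member except alveolar, where /tʼ/ would be expected.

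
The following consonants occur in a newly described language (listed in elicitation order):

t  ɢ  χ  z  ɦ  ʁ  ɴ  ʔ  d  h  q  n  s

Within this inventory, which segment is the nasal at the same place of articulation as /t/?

/n/

/t/ is a voiceless alveolar stop.
The nasal at the same place is an alveolar nasal — in this inventory, /n/.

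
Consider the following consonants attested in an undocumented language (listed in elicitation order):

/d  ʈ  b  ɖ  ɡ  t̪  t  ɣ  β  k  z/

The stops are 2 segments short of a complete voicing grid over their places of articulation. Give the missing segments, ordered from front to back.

bilabial: voiceless —, voiced /b/.
dental: voiceless /t̪/, voiced —.
alveolar: voiceless /t/, voiced /d/.
retroflex: voiceless /ʈ/, voiced /ɖ/.
velar: voiceless /k/, voiced /ɡ/.
Gaps, from front to back: bilabial lacks voiceless (/p/); dental lacks voiced (/d̪/).

/p/, /d̪/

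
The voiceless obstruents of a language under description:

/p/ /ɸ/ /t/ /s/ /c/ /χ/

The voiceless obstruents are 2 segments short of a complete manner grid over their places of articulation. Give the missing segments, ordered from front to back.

/ç/, /q/

place of articulation  stop      fricative
bilabial          p         ɸ       
alveolar          t         s       
palatal           c         —       
uvular            —         χ       
Gaps, from front to back: palatal lacks fricative (/ç/); uvular lacks stop (/q/).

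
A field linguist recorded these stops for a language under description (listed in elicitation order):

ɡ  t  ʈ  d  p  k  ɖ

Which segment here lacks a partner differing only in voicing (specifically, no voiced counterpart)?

Alveolar: /t/ ~ /d/
Retroflex: /ʈ/ ~ /ɖ/
Velar: /k/ ~ /ɡ/
Bilabial: only /p/ (voiceless); no voiced partner.
So /p/ is the unpaired segment.

/p/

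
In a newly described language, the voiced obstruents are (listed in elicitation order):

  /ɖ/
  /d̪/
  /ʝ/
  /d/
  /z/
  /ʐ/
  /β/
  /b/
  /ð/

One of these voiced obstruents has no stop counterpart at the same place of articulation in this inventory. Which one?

Bilabial: /b/ ~ /β/
Dental: /d̪/ ~ /ð/
Alveolar: /d/ ~ /z/
Retroflex: /ɖ/ ~ /ʐ/
Palatal: only /ʝ/ (fricative); no stop partner.
So /ʝ/ is the unpaired segment.

/ʝ/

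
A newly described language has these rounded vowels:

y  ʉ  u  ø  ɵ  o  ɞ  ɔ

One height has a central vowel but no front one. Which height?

low-mid

Front: /y/ (high), /ø/ (high-mid).
Central: /ʉ/ (high), /ɵ/ (high-mid), /ɞ/ (low-mid).
Back: /u/ (high), /o/ (high-mid), /ɔ/ (low-mid).
Every height has a front member except low-mid, where /œ/ would be expected.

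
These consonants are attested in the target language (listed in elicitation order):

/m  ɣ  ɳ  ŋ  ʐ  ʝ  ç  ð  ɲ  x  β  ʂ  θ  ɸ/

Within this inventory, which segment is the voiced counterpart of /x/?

/x/ is a voiceless velar fricative.
The voiced counterpart is a voiced velar fricative — in this inventory, /ɣ/.

/ɣ/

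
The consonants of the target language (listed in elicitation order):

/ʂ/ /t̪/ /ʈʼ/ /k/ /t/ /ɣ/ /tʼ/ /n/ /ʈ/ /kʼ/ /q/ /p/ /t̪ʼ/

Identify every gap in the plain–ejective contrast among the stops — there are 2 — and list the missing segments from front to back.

/pʼ/, /qʼ/

place of articulation  plain     ejective
bilabial          p         —       
dental            t̪        t̪ʼ     
alveolar          t         tʼ      
retroflex         ʈ         ʈʼ      
velar             k         kʼ      
uvular            q         —       
Gaps, from front to back: bilabial lacks ejective (/pʼ/); uvular lacks ejective (/qʼ/).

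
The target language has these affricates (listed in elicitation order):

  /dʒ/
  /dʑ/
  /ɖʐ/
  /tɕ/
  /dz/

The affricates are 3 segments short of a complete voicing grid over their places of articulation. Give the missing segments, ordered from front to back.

/ts/, /tʃ/, /ʈʂ/

Voiceless: /tɕ/ (alveolo-palatal).
Voiced: /dz/ (alveolar), /dʒ/ (postalveolar), /ɖʐ/ (retroflex), /dʑ/ (alveolo-palatal).
Gaps, from front to back: alveolar lacks voiceless (/ts/); postalveolar lacks voiceless (/tʃ/); retroflex lacks voiceless (/ʈʂ/).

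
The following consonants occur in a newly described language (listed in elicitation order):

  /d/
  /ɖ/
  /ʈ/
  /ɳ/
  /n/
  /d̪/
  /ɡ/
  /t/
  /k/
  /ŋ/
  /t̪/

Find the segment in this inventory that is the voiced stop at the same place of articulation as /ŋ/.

/ŋ/ is a velar nasal.
The voiced stop at the same place is a voiced velar stop — in this inventory, /ɡ/.

/ɡ/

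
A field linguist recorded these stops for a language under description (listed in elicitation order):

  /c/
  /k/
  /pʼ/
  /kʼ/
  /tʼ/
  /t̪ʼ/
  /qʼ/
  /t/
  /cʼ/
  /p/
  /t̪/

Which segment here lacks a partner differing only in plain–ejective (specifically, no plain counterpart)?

/qʼ/

Bilabial: /p/ ~ /pʼ/
Dental: /t̪/ ~ /t̪ʼ/
Alveolar: /t/ ~ /tʼ/
Palatal: /c/ ~ /cʼ/
Velar: /k/ ~ /kʼ/
Uvular: only /qʼ/ (ejective); no plain partner.
So /qʼ/ is the unpaired segment.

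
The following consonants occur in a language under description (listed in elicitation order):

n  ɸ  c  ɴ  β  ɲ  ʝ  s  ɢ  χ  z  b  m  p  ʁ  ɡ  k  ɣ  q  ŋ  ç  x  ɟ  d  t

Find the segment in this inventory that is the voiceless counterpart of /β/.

/β/ is a voiced bilabial fricative.
The voiceless counterpart is a voiceless bilabial fricative — in this inventory, /ɸ/.

/ɸ/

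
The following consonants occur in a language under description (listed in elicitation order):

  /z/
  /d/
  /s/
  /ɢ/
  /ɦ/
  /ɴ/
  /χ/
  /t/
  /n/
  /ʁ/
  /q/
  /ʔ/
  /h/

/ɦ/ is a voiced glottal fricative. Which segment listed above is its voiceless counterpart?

/h/

The voiceless counterpart is a voiceless glottal fricative — in this inventory, /h/.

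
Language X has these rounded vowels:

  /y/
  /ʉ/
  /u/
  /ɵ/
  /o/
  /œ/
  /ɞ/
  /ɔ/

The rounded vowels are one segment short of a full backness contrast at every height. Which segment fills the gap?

Front: /y/ (high), /œ/ (low-mid).
Central: /ʉ/ (high), /ɵ/ (high-mid), /ɞ/ (low-mid).
Back: /u/ (high), /o/ (high-mid), /ɔ/ (low-mid).
The high-mid row has no front member, so the gap is the high-mid front rounded vowel /ø/.

/ø/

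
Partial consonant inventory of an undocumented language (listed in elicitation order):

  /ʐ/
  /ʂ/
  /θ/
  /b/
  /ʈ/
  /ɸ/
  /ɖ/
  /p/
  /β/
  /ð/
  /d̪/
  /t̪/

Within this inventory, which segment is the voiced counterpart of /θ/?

/ð/

/θ/ is a voiceless dental fricative.
The voiced counterpart is a voiced dental fricative — in this inventory, /ð/.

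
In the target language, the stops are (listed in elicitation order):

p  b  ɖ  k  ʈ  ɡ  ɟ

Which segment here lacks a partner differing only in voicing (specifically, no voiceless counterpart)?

/ɟ/

Bilabial: /p/ ~ /b/
Retroflex: /ʈ/ ~ /ɖ/
Velar: /k/ ~ /ɡ/
Palatal: only /ɟ/ (voiced); no voiceless partner.
So /ɟ/ is the unpaired segment.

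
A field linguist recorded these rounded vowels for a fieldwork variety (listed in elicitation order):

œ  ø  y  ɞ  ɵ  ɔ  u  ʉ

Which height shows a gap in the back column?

height            front     central   back    
high              y         ʉ         u       
high-mid          ø         ɵ         —       
low-mid           œ         ɞ         ɔ       
Every height has a back member except high-mid, where /o/ would be expected.

high-mid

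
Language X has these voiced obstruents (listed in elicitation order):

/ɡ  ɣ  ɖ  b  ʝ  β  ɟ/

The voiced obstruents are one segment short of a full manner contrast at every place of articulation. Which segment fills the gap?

bilabial: stop /b/, fricative /β/.
retroflex: stop /ɖ/, fricative —.
palatal: stop /ɟ/, fricative /ʝ/.
velar: stop /ɡ/, fricative /ɣ/.
The retroflex row has no fricative member, so the gap is the retroflex fricative /ʐ/.

/ʐ/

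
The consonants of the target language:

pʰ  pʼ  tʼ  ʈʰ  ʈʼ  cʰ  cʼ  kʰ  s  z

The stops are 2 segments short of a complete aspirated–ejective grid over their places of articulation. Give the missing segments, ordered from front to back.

/tʰ/, /kʼ/

Aspirated: /pʰ/ (bilabial), /ʈʰ/ (retroflex), /cʰ/ (palatal), /kʰ/ (velar).
Ejective: /pʼ/ (bilabial), /tʼ/ (alveolar), /ʈʼ/ (retroflex), /cʼ/ (palatal).
Gaps, from front to back: alveolar lacks aspirated (/tʰ/); velar lacks ejective (/kʼ/).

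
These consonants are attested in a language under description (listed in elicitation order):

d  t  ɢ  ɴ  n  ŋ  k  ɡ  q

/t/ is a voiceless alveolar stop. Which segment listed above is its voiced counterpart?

The voiced counterpart is a voiced alveolar stop — in this inventory, /d/.

/d/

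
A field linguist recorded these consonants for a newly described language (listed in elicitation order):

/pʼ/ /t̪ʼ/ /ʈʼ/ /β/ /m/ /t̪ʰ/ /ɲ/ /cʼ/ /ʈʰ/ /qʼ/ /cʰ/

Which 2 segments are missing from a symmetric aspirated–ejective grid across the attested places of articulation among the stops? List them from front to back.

Aspirated: /t̪ʰ/ (dental), /ʈʰ/ (retroflex), /cʰ/ (palatal).
Ejective: /pʼ/ (bilabial), /t̪ʼ/ (dental), /ʈʼ/ (retroflex), /cʼ/ (palatal), /qʼ/ (uvular).
Gaps, from front to back: bilabial lacks aspirated (/pʰ/); uvular lacks aspirated (/qʰ/).

/pʰ/, /qʰ/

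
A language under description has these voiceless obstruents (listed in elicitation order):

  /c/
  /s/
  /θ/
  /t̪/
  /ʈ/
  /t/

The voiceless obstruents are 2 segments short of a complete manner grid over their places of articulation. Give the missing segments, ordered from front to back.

/ʂ/, /ç/

Stop: /t̪/ (dental), /t/ (alveolar), /ʈ/ (retroflex), /c/ (palatal).
Fricative: /θ/ (dental), /s/ (alveolar).
Gaps, from front to back: retroflex lacks fricative (/ʂ/); palatal lacks fricative (/ç/).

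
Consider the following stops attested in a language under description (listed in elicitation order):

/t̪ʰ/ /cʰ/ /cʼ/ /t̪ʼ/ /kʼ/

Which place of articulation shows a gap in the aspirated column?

velar

Aspirated: /t̪ʰ/ (dental), /cʰ/ (palatal).
Ejective: /t̪ʼ/ (dental), /cʼ/ (palatal), /kʼ/ (velar).
Every place of articulation has an aspirated member except velar, where /kʰ/ would be expected.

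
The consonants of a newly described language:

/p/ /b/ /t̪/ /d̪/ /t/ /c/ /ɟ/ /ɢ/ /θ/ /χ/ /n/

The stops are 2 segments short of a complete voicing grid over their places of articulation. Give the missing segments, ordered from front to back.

bilabial: voiceless /p/, voiced /b/.
dental: voiceless /t̪/, voiced /d̪/.
alveolar: voiceless /t/, voiced —.
palatal: voiceless /c/, voiced /ɟ/.
uvular: voiceless —, voiced /ɢ/.
Gaps, from front to back: alveolar lacks voiced (/d/); uvular lacks voiceless (/q/).

/d/, /q/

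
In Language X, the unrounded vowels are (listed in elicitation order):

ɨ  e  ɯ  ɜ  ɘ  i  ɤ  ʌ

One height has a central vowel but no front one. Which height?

low-mid

height            front     central   back    
high              i         ɨ         ɯ       
high-mid          e         ɘ         ɤ       
low-mid           —         ɜ         ʌ       
Every height has a front member except low-mid, where /ɛ/ would be expected.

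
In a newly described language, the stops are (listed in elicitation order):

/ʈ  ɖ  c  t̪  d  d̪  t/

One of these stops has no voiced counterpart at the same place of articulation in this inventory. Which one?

/c/

Dental: /t̪/ ~ /d̪/
Alveolar: /t/ ~ /d/
Retroflex: /ʈ/ ~ /ɖ/
Palatal: only /c/ (voiceless); no voiced partner.
So /c/ is the unpaired segment.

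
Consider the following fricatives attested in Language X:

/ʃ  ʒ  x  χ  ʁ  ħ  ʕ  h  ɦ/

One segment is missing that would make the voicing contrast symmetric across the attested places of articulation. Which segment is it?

/ɣ/

postalveolar: voiceless /ʃ/, voiced /ʒ/.
velar: voiceless /x/, voiced —.
uvular: voiceless /χ/, voiced /ʁ/.
pharyngeal: voiceless /ħ/, voiced /ʕ/.
glottal: voiceless /h/, voiced /ɦ/.
The velar row has no voiced member, so the gap is the voiced velar fricative /ɣ/.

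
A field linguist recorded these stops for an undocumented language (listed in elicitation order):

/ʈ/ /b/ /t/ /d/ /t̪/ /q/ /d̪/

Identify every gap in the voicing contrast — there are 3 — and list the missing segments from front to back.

place of articulation  voiceless  voiced  
bilabial          —         b       
dental            t̪        d̪      
alveolar          t         d       
retroflex         ʈ         —       
uvular            q         —       
Gaps, from front to back: bilabial lacks voiceless (/p/); retroflex lacks voiced (/ɖ/); uvular lacks voiced (/ɢ/).

/p/, /ɖ/, /ɢ/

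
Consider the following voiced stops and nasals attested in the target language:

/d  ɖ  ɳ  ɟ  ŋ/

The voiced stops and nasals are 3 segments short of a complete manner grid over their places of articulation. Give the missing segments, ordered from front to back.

place of articulation  oral stop  nasal   
alveolar          d         —       
retroflex         ɖ         ɳ       
palatal           ɟ         —       
velar             —         ŋ       
Gaps, from front to back: alveolar lacks nasal (/n/); palatal lacks nasal (/ɲ/); velar lacks oral stop (/ɡ/).

/n/, /ɲ/, /ɡ/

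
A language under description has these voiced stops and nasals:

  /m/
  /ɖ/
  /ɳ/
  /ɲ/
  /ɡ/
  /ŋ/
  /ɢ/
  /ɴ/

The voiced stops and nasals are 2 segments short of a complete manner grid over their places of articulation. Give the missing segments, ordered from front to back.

bilabial: oral stop —, nasal /m/.
retroflex: oral stop /ɖ/, nasal /ɳ/.
palatal: oral stop —, nasal /ɲ/.
velar: oral stop /ɡ/, nasal /ŋ/.
uvular: oral stop /ɢ/, nasal /ɴ/.
Gaps, from front to back: bilabial lacks oral stop (/b/); palatal lacks oral stop (/ɟ/).

/b/, /ɟ/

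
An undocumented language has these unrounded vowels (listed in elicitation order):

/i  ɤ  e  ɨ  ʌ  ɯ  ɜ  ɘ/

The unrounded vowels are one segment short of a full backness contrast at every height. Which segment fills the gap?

/ɛ/

high: front /i/, central /ɨ/, back /ɯ/.
high-mid: front /e/, central /ɘ/, back /ɤ/.
low-mid: front —, central /ɜ/, back /ʌ/.
The low-mid row has no front member, so the gap is the low-mid front unrounded vowel /ɛ/.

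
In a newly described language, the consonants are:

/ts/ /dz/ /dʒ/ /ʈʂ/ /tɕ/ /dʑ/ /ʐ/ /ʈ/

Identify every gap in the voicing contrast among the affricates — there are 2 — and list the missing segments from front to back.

/tʃ/, /ɖʐ/

alveolar: voiceless /ts/, voiced /dz/.
postalveolar: voiceless —, voiced /dʒ/.
retroflex: voiceless /ʈʂ/, voiced —.
alveolo-palatal: voiceless /tɕ/, voiced /dʑ/.
Gaps, from front to back: postalveolar lacks voiceless (/tʃ/); retroflex lacks voiced (/ɖʐ/).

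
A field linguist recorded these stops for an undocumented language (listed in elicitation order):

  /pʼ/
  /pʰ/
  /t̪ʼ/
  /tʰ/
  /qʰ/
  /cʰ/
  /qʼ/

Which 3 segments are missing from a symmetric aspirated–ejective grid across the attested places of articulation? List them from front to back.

place of articulation  aspirated  ejective
bilabial          pʰ        pʼ      
dental            —         t̪ʼ     
alveolar          tʰ        —       
palatal           cʰ        —       
uvular            qʰ        qʼ      
Gaps, from front to back: dental lacks aspirated (/t̪ʰ/); alveolar lacks ejective (/tʼ/); palatal lacks ejective (/cʼ/).

/t̪ʰ/, /tʼ/, /cʼ/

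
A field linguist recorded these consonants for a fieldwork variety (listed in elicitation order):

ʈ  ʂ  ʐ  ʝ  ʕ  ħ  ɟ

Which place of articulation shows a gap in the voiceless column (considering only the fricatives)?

palatal

place of articulation  voiceless  voiced  
retroflex         ʂ         ʐ       
palatal           —         ʝ       
pharyngeal        ħ         ʕ       
Every place of articulation has a voiceless member except palatal, where /ç/ would be expected.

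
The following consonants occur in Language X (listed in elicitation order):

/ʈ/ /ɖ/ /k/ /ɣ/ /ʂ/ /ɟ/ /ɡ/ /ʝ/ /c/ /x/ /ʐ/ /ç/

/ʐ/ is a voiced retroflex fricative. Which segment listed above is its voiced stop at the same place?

/ɖ/

The voiced stop at the same place is a voiced retroflex stop — in this inventory, /ɖ/.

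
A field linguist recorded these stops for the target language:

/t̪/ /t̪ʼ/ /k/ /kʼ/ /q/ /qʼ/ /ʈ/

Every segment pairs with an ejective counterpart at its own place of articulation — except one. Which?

Dental: /t̪/ ~ /t̪ʼ/
Velar: /k/ ~ /kʼ/
Uvular: /q/ ~ /qʼ/
Retroflex: only /ʈ/ (plain); no ejective partner.
So /ʈ/ is the unpaired segment.

/ʈ/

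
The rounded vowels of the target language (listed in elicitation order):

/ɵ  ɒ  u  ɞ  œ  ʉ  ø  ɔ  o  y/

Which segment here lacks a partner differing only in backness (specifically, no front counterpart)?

/ɒ/

High: /y/ ~ /ʉ/ ~ /u/
High-mid: /ø/ ~ /ɵ/ ~ /o/
Low-mid: /œ/ ~ /ɞ/ ~ /ɔ/
Low: only /ɒ/ (back); no front partner.
So /ɒ/ is the unpaired segment.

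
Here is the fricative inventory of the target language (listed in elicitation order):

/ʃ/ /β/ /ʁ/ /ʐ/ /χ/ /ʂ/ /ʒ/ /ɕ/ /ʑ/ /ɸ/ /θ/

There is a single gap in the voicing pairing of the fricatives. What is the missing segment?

/ð/

Voiceless: /ɸ/ (bilabial), /θ/ (dental), /ʃ/ (postalveolar), /ʂ/ (retroflex), /ɕ/ (alveolo-palatal), /χ/ (uvular).
Voiced: /β/ (bilabial), /ʒ/ (postalveolar), /ʐ/ (retroflex), /ʑ/ (alveolo-palatal), /ʁ/ (uvular).
The dental row has no voiced member, so the gap is the voiced dental fricative /ð/.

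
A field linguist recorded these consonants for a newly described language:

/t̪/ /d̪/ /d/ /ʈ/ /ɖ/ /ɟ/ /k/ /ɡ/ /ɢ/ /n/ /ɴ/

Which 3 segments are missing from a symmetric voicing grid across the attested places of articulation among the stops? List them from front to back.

dental: voiceless /t̪/, voiced /d̪/.
alveolar: voiceless —, voiced /d/.
retroflex: voiceless /ʈ/, voiced /ɖ/.
palatal: voiceless —, voiced /ɟ/.
velar: voiceless /k/, voiced /ɡ/.
uvular: voiceless —, voiced /ɢ/.
Gaps, from front to back: alveolar lacks voiceless (/t/); palatal lacks voiceless (/c/); uvular lacks voiceless (/q/).

/t/, /c/, /q/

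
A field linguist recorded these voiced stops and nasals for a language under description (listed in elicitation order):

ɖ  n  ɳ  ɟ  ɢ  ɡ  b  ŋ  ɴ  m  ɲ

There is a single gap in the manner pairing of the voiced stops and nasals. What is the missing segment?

/d/

place of articulation  oral stop  nasal   
bilabial          b         m       
alveolar          —         n       
retroflex         ɖ         ɳ       
palatal           ɟ         ɲ       
velar             ɡ         ŋ       
uvular            ɢ         ɴ       
The alveolar row has no oral stop member, so the gap is the alveolar oral stop /d/.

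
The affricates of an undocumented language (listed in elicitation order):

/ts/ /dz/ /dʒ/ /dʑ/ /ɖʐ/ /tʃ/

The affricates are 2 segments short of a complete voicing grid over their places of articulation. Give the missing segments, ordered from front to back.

place of articulation  voiceless  voiced  
alveolar          ts        dz      
postalveolar      tʃ        dʒ      
retroflex         —         ɖʐ      
alveolo-palatal   —         dʑ      
Gaps, from front to back: retroflex lacks voiceless (/ʈʂ/); alveolo-palatal lacks voiceless (/tɕ/).

/ʈʂ/, /tɕ/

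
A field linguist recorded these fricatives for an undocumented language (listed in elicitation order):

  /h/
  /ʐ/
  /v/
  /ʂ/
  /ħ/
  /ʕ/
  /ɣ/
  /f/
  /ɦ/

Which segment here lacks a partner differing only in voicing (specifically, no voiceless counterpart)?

Labiodental: /f/ ~ /v/
Retroflex: /ʂ/ ~ /ʐ/
Pharyngeal: /ħ/ ~ /ʕ/
Glottal: /h/ ~ /ɦ/
Velar: only /ɣ/ (voiced); no voiceless partner.
So /ɣ/ is the unpaired segment.

/ɣ/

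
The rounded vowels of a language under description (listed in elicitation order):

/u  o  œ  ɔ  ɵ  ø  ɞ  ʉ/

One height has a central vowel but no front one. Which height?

Front: /ø/ (high-mid), /œ/ (low-mid).
Central: /ʉ/ (high), /ɵ/ (high-mid), /ɞ/ (low-mid).
Back: /u/ (high), /o/ (high-mid), /ɔ/ (low-mid).
Every height has a front member except high, where /y/ would be expected.

high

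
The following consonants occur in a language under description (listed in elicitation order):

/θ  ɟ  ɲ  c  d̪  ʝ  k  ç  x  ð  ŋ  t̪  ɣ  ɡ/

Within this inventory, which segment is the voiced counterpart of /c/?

/c/ is a voiceless palatal stop.
The voiced counterpart is a voiced palatal stop — in this inventory, /ɟ/.

/ɟ/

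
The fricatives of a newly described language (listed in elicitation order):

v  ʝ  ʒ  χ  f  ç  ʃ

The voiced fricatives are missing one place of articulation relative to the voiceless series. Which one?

labiodental: voiceless /f/, voiced /v/.
postalveolar: voiceless /ʃ/, voiced /ʒ/.
palatal: voiceless /ç/, voiced /ʝ/.
uvular: voiceless /χ/, voiced —.
Every place of articulation has a voiced member except uvular, where /ʁ/ would be expected.

uvular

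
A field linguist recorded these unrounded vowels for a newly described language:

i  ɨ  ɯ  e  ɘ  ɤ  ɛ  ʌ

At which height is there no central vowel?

Front: /i/ (high), /e/ (high-mid), /ɛ/ (low-mid).
Central: /ɨ/ (high), /ɘ/ (high-mid).
Back: /ɯ/ (high), /ɤ/ (high-mid), /ʌ/ (low-mid).
Every height has a central member except low-mid, where /ɜ/ would be expected.

low-mid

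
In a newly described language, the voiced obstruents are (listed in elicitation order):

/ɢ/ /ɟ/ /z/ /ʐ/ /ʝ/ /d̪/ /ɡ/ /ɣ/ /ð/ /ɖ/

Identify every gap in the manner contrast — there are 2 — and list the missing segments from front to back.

/d/, /ʁ/

dental: stop /d̪/, fricative /ð/.
alveolar: stop —, fricative /z/.
retroflex: stop /ɖ/, fricative /ʐ/.
palatal: stop /ɟ/, fricative /ʝ/.
velar: stop /ɡ/, fricative /ɣ/.
uvular: stop /ɢ/, fricative —.
Gaps, from front to back: alveolar lacks stop (/d/); uvular lacks fricative (/ʁ/).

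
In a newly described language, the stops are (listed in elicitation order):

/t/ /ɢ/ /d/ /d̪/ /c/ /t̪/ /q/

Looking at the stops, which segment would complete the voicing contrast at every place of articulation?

place of articulation  voiceless  voiced  
dental            t̪        d̪      
alveolar          t         d       
palatal           c         —       
uvular            q         ɢ       
The palatal row has no voiced member, so the gap is the voiced palatal stop /ɟ/.

/ɟ/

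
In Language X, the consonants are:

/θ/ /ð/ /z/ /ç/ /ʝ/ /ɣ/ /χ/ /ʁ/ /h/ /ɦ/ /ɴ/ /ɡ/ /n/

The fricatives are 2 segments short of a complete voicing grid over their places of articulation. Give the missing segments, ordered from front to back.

Voiceless: /θ/ (dental), /ç/ (palatal), /χ/ (uvular), /h/ (glottal).
Voiced: /ð/ (dental), /z/ (alveolar), /ʝ/ (palatal), /ɣ/ (velar), /ʁ/ (uvular), /ɦ/ (glottal).
Gaps, from front to back: alveolar lacks voiceless (/s/); velar lacks voiceless (/x/).

/s/, /x/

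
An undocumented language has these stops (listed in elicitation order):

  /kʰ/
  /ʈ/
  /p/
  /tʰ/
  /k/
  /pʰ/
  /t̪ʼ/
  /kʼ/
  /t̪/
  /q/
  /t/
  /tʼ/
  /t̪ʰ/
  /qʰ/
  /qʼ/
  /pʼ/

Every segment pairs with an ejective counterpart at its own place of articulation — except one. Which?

/ʈ/

Bilabial: /p/ ~ /pʰ/ ~ /pʼ/
Dental: /t̪/ ~ /t̪ʰ/ ~ /t̪ʼ/
Alveolar: /t/ ~ /tʰ/ ~ /tʼ/
Velar: /k/ ~ /kʰ/ ~ /kʼ/
Uvular: /q/ ~ /qʰ/ ~ /qʼ/
Retroflex: only /ʈ/ (plain); no ejective partner.
So /ʈ/ is the unpaired segment.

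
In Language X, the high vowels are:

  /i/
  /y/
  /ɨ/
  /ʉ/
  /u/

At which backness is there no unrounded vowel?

back

front: unrounded /i/, rounded /y/.
central: unrounded /ɨ/, rounded /ʉ/.
back: unrounded —, rounded /u/.
Every backness has an unrounded member except back, where /ɯ/ would be expected.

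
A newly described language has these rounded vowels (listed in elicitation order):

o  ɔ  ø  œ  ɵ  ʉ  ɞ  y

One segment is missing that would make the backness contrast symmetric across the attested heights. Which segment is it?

/u/

height            front     central   back    
high              y         ʉ         —       
high-mid          ø         ɵ         o       
low-mid           œ         ɞ         ɔ       
The high row has no back member, so the gap is the high back rounded vowel /u/.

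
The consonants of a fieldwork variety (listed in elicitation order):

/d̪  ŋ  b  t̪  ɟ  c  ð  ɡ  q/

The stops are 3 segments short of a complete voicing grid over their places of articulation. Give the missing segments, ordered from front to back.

/p/, /k/, /ɢ/

bilabial: voiceless —, voiced /b/.
dental: voiceless /t̪/, voiced /d̪/.
palatal: voiceless /c/, voiced /ɟ/.
velar: voiceless —, voiced /ɡ/.
uvular: voiceless /q/, voiced —.
Gaps, from front to back: bilabial lacks voiceless (/p/); velar lacks voiceless (/k/); uvular lacks voiced (/ɢ/).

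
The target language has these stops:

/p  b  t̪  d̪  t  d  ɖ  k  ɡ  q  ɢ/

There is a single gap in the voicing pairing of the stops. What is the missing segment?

/ʈ/

bilabial: voiceless /p/, voiced /b/.
dental: voiceless /t̪/, voiced /d̪/.
alveolar: voiceless /t/, voiced /d/.
retroflex: voiceless —, voiced /ɖ/.
velar: voiceless /k/, voiced /ɡ/.
uvular: voiceless /q/, voiced /ɢ/.
The retroflex row has no voiceless member, so the gap is the voiceless retroflex stop /ʈ/.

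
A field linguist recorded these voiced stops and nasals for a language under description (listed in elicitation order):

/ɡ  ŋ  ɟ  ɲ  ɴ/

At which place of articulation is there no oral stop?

uvular

palatal: oral stop /ɟ/, nasal /ɲ/.
velar: oral stop /ɡ/, nasal /ŋ/.
uvular: oral stop —, nasal /ɴ/.
Every place of articulation has an oral stop member except uvular, where /ɢ/ would be expected.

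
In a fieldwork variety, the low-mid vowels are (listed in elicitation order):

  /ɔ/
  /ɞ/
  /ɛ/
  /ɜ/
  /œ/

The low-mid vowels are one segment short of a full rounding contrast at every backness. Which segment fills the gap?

Unrounded: /ɛ/ (front), /ɜ/ (central).
Rounded: /œ/ (front), /ɞ/ (central), /ɔ/ (back).
The back row has no unrounded member, so the gap is the back unrounded vowel /ʌ/.

/ʌ/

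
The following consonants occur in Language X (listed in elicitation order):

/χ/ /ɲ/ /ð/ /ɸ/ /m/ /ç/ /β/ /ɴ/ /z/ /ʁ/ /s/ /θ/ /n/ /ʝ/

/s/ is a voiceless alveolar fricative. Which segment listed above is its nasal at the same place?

The nasal at the same place is an alveolar nasal — in this inventory, /n/.

/n/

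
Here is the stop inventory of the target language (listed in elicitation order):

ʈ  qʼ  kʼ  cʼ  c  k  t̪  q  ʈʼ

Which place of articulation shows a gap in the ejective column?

dental

place of articulation  plain     ejective
dental            t̪        —       
retroflex         ʈ         ʈʼ      
palatal           c         cʼ      
velar             k         kʼ      
uvular            q         qʼ      
Every place of articulation has an ejective member except dental, where /t̪ʼ/ would be expected.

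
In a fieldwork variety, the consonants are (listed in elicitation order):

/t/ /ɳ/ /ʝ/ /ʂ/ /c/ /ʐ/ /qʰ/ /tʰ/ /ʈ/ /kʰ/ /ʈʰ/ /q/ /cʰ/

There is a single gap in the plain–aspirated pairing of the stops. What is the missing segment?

/k/

Plain: /t/ (alveolar), /ʈ/ (retroflex), /c/ (palatal), /q/ (uvular).
Aspirated: /tʰ/ (alveolar), /ʈʰ/ (retroflex), /cʰ/ (palatal), /kʰ/ (velar), /qʰ/ (uvular).
The velar row has no plain member, so the gap is the plain velar stop /k/.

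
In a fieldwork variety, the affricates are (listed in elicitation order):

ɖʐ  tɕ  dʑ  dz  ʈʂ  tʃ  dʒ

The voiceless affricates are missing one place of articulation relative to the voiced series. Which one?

Voiceless: /tʃ/ (postalveolar), /ʈʂ/ (retroflex), /tɕ/ (alveolo-palatal).
Voiced: /dz/ (alveolar), /dʒ/ (postalveolar), /ɖʐ/ (retroflex), /dʑ/ (alveolo-palatal).
Every place of articulation has a voiceless member except alveolar, where /ts/ would be expected.

alveolar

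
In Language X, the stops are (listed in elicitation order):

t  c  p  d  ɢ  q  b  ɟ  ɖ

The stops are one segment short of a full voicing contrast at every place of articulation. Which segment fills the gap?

/ʈ/

Voiceless: /p/ (bilabial), /t/ (alveolar), /c/ (palatal), /q/ (uvular).
Voiced: /b/ (bilabial), /d/ (alveolar), /ɖ/ (retroflex), /ɟ/ (palatal), /ɢ/ (uvular).
The retroflex row has no voiceless member, so the gap is the voiceless retroflex stop /ʈ/.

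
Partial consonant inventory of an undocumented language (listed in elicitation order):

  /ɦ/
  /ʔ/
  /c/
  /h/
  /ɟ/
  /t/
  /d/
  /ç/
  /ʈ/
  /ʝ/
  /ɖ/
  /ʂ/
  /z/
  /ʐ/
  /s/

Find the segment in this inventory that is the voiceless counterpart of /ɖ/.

/ʈ/

/ɖ/ is a voiced retroflex stop.
The voiceless counterpart is a voiceless retroflex stop — in this inventory, /ʈ/.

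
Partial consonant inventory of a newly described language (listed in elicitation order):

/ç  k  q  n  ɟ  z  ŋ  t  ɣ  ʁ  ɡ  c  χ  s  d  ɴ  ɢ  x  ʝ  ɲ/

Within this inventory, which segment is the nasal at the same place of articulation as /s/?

/n/

/s/ is a voiceless alveolar fricative.
The nasal at the same place is an alveolar nasal — in this inventory, /n/.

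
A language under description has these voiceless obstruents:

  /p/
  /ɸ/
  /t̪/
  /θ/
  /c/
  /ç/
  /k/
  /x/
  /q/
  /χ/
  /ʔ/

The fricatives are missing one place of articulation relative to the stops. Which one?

glottal

Stop: /p/ (bilabial), /t̪/ (dental), /c/ (palatal), /k/ (velar), /q/ (uvular), /ʔ/ (glottal).
Fricative: /ɸ/ (bilabial), /θ/ (dental), /ç/ (palatal), /x/ (velar), /χ/ (uvular).
Every place of articulation has a fricative member except glottal, where /h/ would be expected.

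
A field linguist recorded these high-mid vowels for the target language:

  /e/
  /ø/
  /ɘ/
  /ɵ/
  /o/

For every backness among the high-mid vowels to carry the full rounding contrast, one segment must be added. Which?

backness          unrounded  rounded 
front             e         ø       
central           ɘ         ɵ       
back              —         o       
The back row has no unrounded member, so the gap is the back unrounded vowel /ɤ/.

/ɤ/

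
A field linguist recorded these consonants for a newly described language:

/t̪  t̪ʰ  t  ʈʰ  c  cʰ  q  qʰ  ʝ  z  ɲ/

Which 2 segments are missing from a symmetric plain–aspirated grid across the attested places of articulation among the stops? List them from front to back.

place of articulation  plain     aspirated
dental            t̪        t̪ʰ     
alveolar          t         —       
retroflex         —         ʈʰ      
palatal           c         cʰ      
uvular            q         qʰ      
Gaps, from front to back: alveolar lacks aspirated (/tʰ/); retroflex lacks plain (/ʈ/).

/tʰ/, /ʈ/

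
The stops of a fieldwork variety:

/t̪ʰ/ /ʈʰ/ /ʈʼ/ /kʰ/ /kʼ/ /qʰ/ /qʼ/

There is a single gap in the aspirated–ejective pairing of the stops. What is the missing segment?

/t̪ʼ/

Aspirated: /t̪ʰ/ (dental), /ʈʰ/ (retroflex), /kʰ/ (velar), /qʰ/ (uvular).
Ejective: /ʈʼ/ (retroflex), /kʼ/ (velar), /qʼ/ (uvular).
The dental row has no ejective member, so the gap is the ejective dental stop /t̪ʼ/.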